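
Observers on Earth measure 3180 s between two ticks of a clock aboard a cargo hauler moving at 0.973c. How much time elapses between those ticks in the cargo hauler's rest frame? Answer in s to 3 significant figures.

γ = 1/√(1 − 0.973²) = 4.3327
Proper time: τ₀ = Δt/γ = 3180/4.3327 = 734 s

τ₀ ≈ 734 s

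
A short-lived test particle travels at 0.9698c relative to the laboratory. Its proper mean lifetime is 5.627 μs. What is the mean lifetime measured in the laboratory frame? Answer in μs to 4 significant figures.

Δt ≈ 23.07 μs

γ = 1/√(1 − 0.9698²) = 4.10002
Time dilation: Δt = γτ₀ = 4.10002 × 5.627 μs = 23.07 μs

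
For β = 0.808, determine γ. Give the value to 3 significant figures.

γ = 1/√(1 − β²) = 1/√(1 − 0.808²) = 1/√(0.34714) = 1.70

γ ≈ 1.70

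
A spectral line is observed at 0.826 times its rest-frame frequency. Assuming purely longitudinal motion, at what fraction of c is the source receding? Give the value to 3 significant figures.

f_obs/f_src = √((1−β)/(1+β)) = 0.826  ⇒  (1−β)/(1+β) = 0.68228
β = |1 − D²|/(1 + D²) = |1 − 0.68228|/(1 + 0.68228) = 0.189

β ≈ 0.189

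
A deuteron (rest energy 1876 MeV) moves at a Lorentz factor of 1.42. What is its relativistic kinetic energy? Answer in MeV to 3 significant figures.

γ = 1.42 (given)
K = (γ − 1)m₀c² = (1.42 − 1) × 1876 MeV = 0.42000 × 1876 MeV = 788 MeV

K ≈ 788 MeV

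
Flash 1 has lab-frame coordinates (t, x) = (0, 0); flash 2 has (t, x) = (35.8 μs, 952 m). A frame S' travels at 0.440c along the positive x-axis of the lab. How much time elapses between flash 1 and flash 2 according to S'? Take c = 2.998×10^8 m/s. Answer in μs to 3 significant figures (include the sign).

γ = 1/√(1 − 0.440²) = 1.1136
Δt' = γ(Δt − vΔx/c²) = 1.1136 × (35.8 μs − 0.440×952 m / (2.998×10^8 m/s))
= 1.1136 × (34.403 μs) = 38.3 μs

Δt' ≈ 38.3 μs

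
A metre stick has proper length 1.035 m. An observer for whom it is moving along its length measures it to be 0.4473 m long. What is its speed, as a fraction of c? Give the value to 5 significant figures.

γ = L₀/L = 1.035/0.4473 = 2.313883
β = √(1 − 1/γ²) = 0.90179

β ≈ 0.90179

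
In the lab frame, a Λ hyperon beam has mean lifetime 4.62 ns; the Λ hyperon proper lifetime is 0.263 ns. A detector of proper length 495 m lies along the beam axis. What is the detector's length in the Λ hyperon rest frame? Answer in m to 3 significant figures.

L ≈ 28.2 m

Time dilation ⇒ γ = Δt/τ₀ = 4.62/0.263 = 17.567
Length contraction: L = L₀/γ = 495/17.567 = 28.2 m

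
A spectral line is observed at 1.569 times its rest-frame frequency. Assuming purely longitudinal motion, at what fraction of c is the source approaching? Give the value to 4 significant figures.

f_obs/f_src = √((1+β)/(1−β)) = 1.569  ⇒  (1+β)/(1−β) = 2.46176
β = |1 − D²|/(1 + D²) = |1 − 2.46176|/(1 + 2.46176) = 0.4223

β ≈ 0.4223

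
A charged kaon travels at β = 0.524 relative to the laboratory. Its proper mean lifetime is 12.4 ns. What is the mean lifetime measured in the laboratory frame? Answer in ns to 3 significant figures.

Δt ≈ 14.6 ns

γ = 1/√(1 − 0.524²) = 1.1741
Time dilation: Δt = γτ₀ = 1.1741 × 12.4 ns = 14.6 ns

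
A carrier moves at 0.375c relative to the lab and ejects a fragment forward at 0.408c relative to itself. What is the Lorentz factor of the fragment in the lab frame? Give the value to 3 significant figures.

u_lab = (0.408 + 0.375)/(1 + 0.408×0.375) = 0.7830/1.15300 = 0.679098
γ = 1/√(1 − 0.679098²) = 1.36

γ ≈ 1.36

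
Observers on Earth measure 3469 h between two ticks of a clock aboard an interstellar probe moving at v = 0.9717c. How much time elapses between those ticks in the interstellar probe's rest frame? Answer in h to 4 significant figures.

τ₀ ≈ 819.4 h

γ = 1/√(1 − 0.9717²) = 4.23337
Proper time: τ₀ = Δt/γ = 3469/4.23337 = 819.4 h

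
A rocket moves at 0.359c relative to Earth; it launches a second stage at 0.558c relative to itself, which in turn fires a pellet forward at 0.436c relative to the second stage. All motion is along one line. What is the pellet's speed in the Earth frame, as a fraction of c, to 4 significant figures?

u ≈ 0.9001c

Compose boost 2: (0.558 + 0.359)/(1 + 0.558×0.359) = 0.9170/1.20032 = 0.763962
Compose boost 3: (0.436 + 0.763962)/(1 + 0.436×0.763962) = 1.19996/1.33309 = 0.9001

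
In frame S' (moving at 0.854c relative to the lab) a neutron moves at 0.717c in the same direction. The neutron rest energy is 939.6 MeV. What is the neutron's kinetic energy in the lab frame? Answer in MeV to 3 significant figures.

K ≈ 3240 MeV

u_lab = (0.717 + 0.854)/(1 + 0.717×0.854) = 0.974374
γ = 1/√(1 − 0.974374²) = 4.4457
K = (γ − 1)m₀c² = (4.4457 − 1) × 939.6 = 3.4457 × 939.6 = 3240 MeV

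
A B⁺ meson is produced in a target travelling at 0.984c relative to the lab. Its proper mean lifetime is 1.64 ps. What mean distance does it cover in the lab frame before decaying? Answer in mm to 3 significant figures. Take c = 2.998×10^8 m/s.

γ = 1/√(1 − 0.984²) = 5.6127
Dilated lifetime: Δt = γτ₀ = 5.6127 × 1.64 ps = 9.2048 ps
d = vΔt = 0.984c × 9.2048 ps = 2.9500×10^8 m/s × 9.2048×10^-12 s = 2.72 mm

d ≈ 2.72 mm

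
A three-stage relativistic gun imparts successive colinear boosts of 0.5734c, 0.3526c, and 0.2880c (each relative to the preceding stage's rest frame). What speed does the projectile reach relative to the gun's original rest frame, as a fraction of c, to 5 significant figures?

u ≈ 0.86613c

Compose boost 2: (0.3526 + 0.5734)/(1 + 0.3526×0.5734) = 0.92600/1.202181 = 0.7702668
Compose boost 3: (0.2880 + 0.7702668)/(1 + 0.2880×0.7702668) = 1.058267/1.221837 = 0.86613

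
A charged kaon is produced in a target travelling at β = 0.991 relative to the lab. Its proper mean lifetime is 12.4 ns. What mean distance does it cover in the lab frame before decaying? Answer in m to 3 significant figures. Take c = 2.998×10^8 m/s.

d ≈ 27.5 m

γ = 1/√(1 − 0.991²) = 7.4704
Dilated lifetime: Δt = γτ₀ = 7.4704 × 12.4 ns = 92.633 ns
d = vΔt = 0.991c × 92.633 ns = 2.9710×10^8 m/s × 9.2633×10^-8 s = 27.5 m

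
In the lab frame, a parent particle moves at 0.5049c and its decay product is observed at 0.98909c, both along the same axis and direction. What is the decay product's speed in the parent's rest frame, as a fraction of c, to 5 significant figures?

u' ≈ 0.96720c

Inverse velocity addition: u' = (u − v)/(1 − uv/c²)
= (0.98909 − 0.5049)/(1 − 0.98909×0.5049) = 0.48419/0.5006085 = 0.96720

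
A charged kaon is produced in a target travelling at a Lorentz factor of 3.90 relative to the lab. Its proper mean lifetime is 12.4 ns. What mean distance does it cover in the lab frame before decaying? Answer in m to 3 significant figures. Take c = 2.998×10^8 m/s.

β = √(1 − 1/γ²) = √(1 − 1/3.90²) = 0.96657
Dilated lifetime: Δt = γτ₀ = 3.90 × 12.4 ns = 48.360 ns
d = vΔt = 0.96657c × 48.360 ns = 2.8978×10^8 m/s × 4.8360×10^-8 s = 14.0 m

d ≈ 14.0 m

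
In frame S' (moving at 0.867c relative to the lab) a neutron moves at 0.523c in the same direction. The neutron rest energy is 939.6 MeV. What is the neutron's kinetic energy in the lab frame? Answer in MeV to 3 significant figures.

K ≈ 2280 MeV

u_lab = (0.523 + 0.867)/(1 + 0.523×0.867) = 0.956351
γ = 1/√(1 − 0.956351²) = 3.4221
K = (γ − 1)m₀c² = (3.4221 − 1) × 939.6 = 2.4221 × 939.6 = 2280 MeV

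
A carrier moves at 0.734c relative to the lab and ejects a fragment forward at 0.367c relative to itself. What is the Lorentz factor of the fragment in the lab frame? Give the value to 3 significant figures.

γ ≈ 2.01

u_lab = (0.367 + 0.734)/(1 + 0.367×0.734) = 1.101/1.26938 = 0.867354
γ = 1/√(1 − 0.867354²) = 2.01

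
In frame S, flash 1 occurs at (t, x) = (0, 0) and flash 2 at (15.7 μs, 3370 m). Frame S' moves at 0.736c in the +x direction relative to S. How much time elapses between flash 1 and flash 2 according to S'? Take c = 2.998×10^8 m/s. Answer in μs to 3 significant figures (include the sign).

γ = 1/√(1 − 0.736²) = 1.4771
Δt' = γ(Δt − vΔx/c²) = 1.4771 × (15.7 μs − 0.736×3370 m / (2.998×10^8 m/s))
= 1.4771 × (7.4268 μs) = 11.0 μs

Δt' ≈ 11.0 μs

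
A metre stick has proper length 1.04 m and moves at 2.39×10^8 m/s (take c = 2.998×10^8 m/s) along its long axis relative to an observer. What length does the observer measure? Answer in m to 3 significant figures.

β = v/c = 2.39×10^8 / 2.998×10^8 = 0.79720
γ = 1/√(1 − 0.79720²) = 1.6564
Length contraction: L = L₀/γ = 1.04/1.6564 = 0.628 m

L ≈ 0.628 m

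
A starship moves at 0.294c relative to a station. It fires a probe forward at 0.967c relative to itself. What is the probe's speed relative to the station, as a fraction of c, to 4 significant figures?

u ≈ 0.9819c

Relativistic velocity addition: u = (u' + v)/(1 + u'v/c²)
= (0.967 + 0.294)/(1 + 0.967×0.294) = 1.261/1.28430 = 0.9819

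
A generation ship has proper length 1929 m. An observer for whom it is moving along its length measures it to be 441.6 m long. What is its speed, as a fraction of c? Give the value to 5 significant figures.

β ≈ 0.97344

γ = L₀/L = 1929/441.6 = 4.368207
β = √(1 − 1/γ²) = 0.97344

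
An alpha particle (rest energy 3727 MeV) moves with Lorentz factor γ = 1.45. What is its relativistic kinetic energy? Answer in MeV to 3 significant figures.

γ = 1.45 (given)
K = (γ − 1)m₀c² = (1.45 − 1) × 3727 MeV = 0.45000 × 3727 MeV = 1680 MeV

K ≈ 1680 MeV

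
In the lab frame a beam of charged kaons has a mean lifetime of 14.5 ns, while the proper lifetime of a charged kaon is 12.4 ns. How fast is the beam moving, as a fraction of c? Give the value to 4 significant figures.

β ≈ 0.5183

γ = Δt/τ₀ = 14.5/12.4 = 1.16935
β = √(1 − 1/γ²) = √(1 − 1/1.16935²) = 0.5183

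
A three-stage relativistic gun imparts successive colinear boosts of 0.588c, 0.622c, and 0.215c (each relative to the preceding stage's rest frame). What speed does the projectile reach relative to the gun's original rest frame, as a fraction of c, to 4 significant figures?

u ≈ 0.9248c

Compose boost 2: (0.622 + 0.588)/(1 + 0.622×0.588) = 1.210/1.36574 = 0.885969
Compose boost 3: (0.215 + 0.885969)/(1 + 0.215×0.885969) = 1.10097/1.19048 = 0.9248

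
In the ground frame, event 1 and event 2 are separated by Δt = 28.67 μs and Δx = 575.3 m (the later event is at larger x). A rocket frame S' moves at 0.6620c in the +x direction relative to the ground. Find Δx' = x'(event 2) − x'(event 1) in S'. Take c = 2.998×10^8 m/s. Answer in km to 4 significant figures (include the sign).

Δx' ≈ -6.824 km

γ = 1/√(1 − 0.6620²) = 1.33422
Δx' = γ(Δx − vΔt) = 1.33422 × (575.3 m − 0.6620×(2.998×10^8 m/s)×28.67×10^-6 s)
= 1.33422 × (-5114.77 m) = -6.824 km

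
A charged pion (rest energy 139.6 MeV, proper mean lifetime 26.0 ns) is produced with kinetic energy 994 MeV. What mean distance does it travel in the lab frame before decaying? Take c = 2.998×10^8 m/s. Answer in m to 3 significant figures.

d ≈ 62.8 m

γ = 1 + K/(m₀c²) = 1 + 994/139.6 = 8.1203
β = √(1 − 1/γ²) = 0.99239
Dilated lifetime: γτ₀ = 8.1203 × 26.0 ns = 211.13 ns
d = βc·γτ₀ = 0.99239 × (2.998×10^8 m/s) × 2.1113×10^-7 s = 62.8 m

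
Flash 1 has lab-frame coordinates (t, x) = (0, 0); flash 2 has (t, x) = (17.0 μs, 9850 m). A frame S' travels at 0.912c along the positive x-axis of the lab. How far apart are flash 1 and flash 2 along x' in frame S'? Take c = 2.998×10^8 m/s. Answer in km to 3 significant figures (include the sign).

Δx' ≈ 12.7 km

γ = 1/√(1 − 0.912²) = 2.4379
Δx' = γ(Δx − vΔt) = 2.4379 × (9850 m − 0.912×(2.998×10^8 m/s)×17.0×10^-6 s)
= 2.4379 × (5201.9 m) = 12.7 km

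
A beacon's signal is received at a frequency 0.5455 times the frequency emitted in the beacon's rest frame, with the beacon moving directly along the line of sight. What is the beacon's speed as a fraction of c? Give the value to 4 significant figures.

β ≈ 0.5413

f_obs/f_src = √((1−β)/(1+β)) = 0.5455  ⇒  (1−β)/(1+β) = 0.297570
β = |1 − D²|/(1 + D²) = |1 − 0.297570|/(1 + 0.297570) = 0.5413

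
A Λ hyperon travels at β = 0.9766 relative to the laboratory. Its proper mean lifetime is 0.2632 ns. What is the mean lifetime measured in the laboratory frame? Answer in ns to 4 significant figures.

γ = 1/√(1 − 0.9766²) = 4.64978
Time dilation: Δt = γτ₀ = 4.64978 × 0.2632 ns = 1.224 ns

Δt ≈ 1.224 ns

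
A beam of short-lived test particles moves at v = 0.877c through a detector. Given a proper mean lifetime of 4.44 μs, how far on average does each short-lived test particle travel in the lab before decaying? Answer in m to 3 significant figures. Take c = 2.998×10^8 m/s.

d ≈ 2430 m

γ = 1/√(1 − 0.877²) = 2.0812
Dilated lifetime: Δt = γτ₀ = 2.0812 × 4.44 μs = 9.2406 μs
d = vΔt = 0.877c × 9.2406 μs = 2.6292×10^8 m/s × 9.2406×10^-6 s = 2430 m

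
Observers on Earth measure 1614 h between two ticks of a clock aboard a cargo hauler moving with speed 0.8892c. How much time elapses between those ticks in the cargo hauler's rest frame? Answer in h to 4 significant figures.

τ₀ ≈ 738.4 h

γ = 1/√(1 − 0.8892²) = 2.18570
Proper time: τ₀ = Δt/γ = 1614/2.18570 = 738.4 h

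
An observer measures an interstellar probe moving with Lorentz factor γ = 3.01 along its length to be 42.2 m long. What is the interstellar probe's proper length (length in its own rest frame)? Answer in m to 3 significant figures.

L₀ ≈ 127 m

γ = 3.01 (given)
L₀ = γL = 3.01 × 42.2 = 127 m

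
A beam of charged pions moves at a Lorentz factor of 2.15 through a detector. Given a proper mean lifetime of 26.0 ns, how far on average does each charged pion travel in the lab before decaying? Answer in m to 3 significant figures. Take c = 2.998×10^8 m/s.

β = √(1 − 1/γ²) = √(1 − 1/2.15²) = 0.88525
Dilated lifetime: Δt = γτ₀ = 2.15 × 26.0 ns = 55.900 ns
d = vΔt = 0.88525c × 55.900 ns = 2.6540×10^8 m/s × 5.5900×10^-8 s = 14.8 m

d ≈ 14.8 m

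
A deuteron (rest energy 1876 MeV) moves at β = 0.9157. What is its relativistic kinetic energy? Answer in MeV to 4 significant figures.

γ = 1/√(1 − 0.9157²) = 2.48841
K = (γ − 1)m₀c² = (2.48841 − 1) × 1876 MeV = 1.48841 × 1876 MeV = 2792 MeV

K ≈ 2792 MeV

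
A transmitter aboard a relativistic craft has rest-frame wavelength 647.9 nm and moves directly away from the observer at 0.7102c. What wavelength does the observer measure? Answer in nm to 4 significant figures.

λ_obs ≈ 1574 nm

Relativistic Doppler: λ_obs = λ_src √((1+β)/(1−β))
= 647.9 × √(1.71020/0.289800) = 647.9 × 2.42926 = 1574 nm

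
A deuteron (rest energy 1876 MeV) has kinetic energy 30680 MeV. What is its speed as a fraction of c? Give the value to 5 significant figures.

γ = 1 + K/(m₀c²) = 1 + 30680/1876 = 17.35394
β = √(1 − 1/γ²) = 0.99834

β ≈ 0.99834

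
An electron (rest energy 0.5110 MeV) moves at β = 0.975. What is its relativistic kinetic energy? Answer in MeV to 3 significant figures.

γ = 1/√(1 − 0.975²) = 4.5004
K = (γ − 1)m₀c² = (4.5004 − 1) × 0.5110 MeV = 3.5004 × 0.5110 MeV = 1.79 MeV

K ≈ 1.79 MeV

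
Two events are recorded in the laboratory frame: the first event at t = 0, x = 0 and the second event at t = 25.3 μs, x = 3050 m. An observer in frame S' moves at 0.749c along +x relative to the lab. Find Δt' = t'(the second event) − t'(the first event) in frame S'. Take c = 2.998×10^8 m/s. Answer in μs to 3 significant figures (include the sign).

γ = 1/√(1 − 0.749²) = 1.5093
Δt' = γ(Δt − vΔx/c²) = 1.5093 × (25.3 μs − 0.749×3050 m / (2.998×10^8 m/s))
= 1.5093 × (17.680 μs) = 26.7 μs

Δt' ≈ 26.7 μs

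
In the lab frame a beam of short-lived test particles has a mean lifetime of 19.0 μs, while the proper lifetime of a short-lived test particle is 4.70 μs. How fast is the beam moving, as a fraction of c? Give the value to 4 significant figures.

β ≈ 0.9689

γ = Δt/τ₀ = 19.0/4.70 = 4.04255
β = √(1 − 1/γ²) = √(1 − 1/4.04255²) = 0.9689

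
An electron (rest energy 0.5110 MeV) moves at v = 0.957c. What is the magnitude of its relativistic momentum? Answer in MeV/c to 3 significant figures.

p ≈ 1.69 MeV/c

γ = 1/√(1 − 0.957²) = 3.4472
p = γβm₀c = 3.4472 × 0.957 × 0.5110 MeV/c = 1.69 MeV/c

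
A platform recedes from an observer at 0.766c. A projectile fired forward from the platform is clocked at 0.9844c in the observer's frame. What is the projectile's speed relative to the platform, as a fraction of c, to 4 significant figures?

Inverse velocity addition: u' = (u − v)/(1 − uv/c²)
= (0.9844 − 0.766)/(1 − 0.9844×0.766) = 0.2184/0.245950 = 0.8880

u' ≈ 0.8880c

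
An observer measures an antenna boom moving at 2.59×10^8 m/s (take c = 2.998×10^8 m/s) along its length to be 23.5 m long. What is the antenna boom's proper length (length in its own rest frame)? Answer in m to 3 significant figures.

β = v/c = 2.59×10^8 / 2.998×10^8 = 0.86391
γ = 1/√(1 − 0.86391²) = 1.9855
L₀ = γL = 1.9855 × 23.5 = 46.7 m

L₀ ≈ 46.7 m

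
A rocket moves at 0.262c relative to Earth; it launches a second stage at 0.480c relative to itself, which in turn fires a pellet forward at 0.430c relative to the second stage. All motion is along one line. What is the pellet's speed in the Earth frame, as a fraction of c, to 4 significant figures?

u ≈ 0.8486c

Compose boost 2: (0.480 + 0.262)/(1 + 0.480×0.262) = 0.7420/1.12576 = 0.659110
Compose boost 3: (0.430 + 0.659110)/(1 + 0.430×0.659110) = 1.08911/1.28342 = 0.8486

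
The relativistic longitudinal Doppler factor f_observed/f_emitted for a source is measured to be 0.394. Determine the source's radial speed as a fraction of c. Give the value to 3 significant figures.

β ≈ 0.731

f_obs/f_src = √((1−β)/(1+β)) = 0.394  ⇒  (1−β)/(1+β) = 0.15524
β = |1 − D²|/(1 + D²) = |1 − 0.15524|/(1 + 0.15524) = 0.731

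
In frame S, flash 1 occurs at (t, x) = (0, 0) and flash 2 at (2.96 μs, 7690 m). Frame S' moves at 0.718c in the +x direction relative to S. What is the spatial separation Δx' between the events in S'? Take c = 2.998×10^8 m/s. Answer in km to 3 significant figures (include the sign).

Δx' ≈ 10.1 km

γ = 1/√(1 − 0.718²) = 1.4367
Δx' = γ(Δx − vΔt) = 1.4367 × (7690 m − 0.718×(2.998×10^8 m/s)×2.96×10^-6 s)
= 1.4367 × (7052.8 m) = 10.1 km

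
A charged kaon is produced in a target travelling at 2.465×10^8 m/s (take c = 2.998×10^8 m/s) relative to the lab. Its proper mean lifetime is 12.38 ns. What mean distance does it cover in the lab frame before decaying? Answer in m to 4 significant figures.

β = v/c = 2.465×10^8 / 2.998×10^8 = 0.822215
γ = 1/√(1 − 0.822215²) = 1.75692
Dilated lifetime: Δt = γτ₀ = 1.75692 × 12.38 ns = 21.7507 ns
d = vΔt = 0.822215c × 21.7507 ns = 2.46500×10^8 m/s × 2.17507×10^-8 s = 5.362 m

d ≈ 5.362 m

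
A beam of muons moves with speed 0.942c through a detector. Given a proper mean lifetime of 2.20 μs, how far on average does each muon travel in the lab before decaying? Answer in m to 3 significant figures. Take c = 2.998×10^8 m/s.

d ≈ 1850 m

γ = 1/√(1 − 0.942²) = 2.9796
Dilated lifetime: Δt = γτ₀ = 2.9796 × 2.20 μs = 6.5552 μs
d = vΔt = 0.942c × 6.5552 μs = 2.8241×10^8 m/s × 6.5552×10^-6 s = 1850 m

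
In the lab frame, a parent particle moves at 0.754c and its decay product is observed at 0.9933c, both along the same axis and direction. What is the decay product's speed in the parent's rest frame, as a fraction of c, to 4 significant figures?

u' ≈ 0.9532c

Inverse velocity addition: u' = (u − v)/(1 − uv/c²)
= (0.9933 − 0.754)/(1 − 0.9933×0.754) = 0.2393/0.251052 = 0.9532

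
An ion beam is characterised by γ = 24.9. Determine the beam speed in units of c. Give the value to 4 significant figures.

β = √(1 − 1/γ²) = √(1 − 1/24.9²) = √(0.998387) = 0.9992

β ≈ 0.9992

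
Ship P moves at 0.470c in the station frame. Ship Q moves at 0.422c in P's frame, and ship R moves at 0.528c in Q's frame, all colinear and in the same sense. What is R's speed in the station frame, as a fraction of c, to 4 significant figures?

Compose boost 2: (0.422 + 0.470)/(1 + 0.422×0.470) = 0.8920/1.19834 = 0.744363
Compose boost 3: (0.528 + 0.744363)/(1 + 0.528×0.744363) = 1.27236/1.39302 = 0.9134

u ≈ 0.9134c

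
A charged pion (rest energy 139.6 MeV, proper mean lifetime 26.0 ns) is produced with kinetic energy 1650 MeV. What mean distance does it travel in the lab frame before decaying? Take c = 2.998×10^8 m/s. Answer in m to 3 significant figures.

γ = 1 + K/(m₀c²) = 1 + 1650/139.6 = 12.819
β = √(1 − 1/γ²) = 0.99695
Dilated lifetime: γτ₀ = 12.819 × 26.0 ns = 333.31 ns
d = βc·γτ₀ = 0.99695 × (2.998×10^8 m/s) × 3.3331×10^-7 s = 99.6 m

d ≈ 99.6 m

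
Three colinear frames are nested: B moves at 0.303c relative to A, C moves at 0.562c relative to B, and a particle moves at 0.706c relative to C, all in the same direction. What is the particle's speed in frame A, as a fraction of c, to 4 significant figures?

Compose boost 2: (0.562 + 0.303)/(1 + 0.562×0.303) = 0.8650/1.17029 = 0.739136
Compose boost 3: (0.706 + 0.739136)/(1 + 0.706×0.739136) = 1.44514/1.52183 = 0.9496

u ≈ 0.9496c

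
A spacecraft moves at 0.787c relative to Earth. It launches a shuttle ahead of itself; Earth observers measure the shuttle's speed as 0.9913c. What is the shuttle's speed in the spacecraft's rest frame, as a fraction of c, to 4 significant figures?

Inverse velocity addition: u' = (u − v)/(1 − uv/c²)
= (0.9913 − 0.787)/(1 − 0.9913×0.787) = 0.2043/0.219847 = 0.9293

u' ≈ 0.9293c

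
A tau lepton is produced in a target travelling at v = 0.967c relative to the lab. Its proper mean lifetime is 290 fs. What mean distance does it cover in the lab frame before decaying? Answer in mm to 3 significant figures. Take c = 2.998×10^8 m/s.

d ≈ 0.330 mm

γ = 1/√(1 − 0.967²) = 3.9250
Dilated lifetime: Δt = γτ₀ = 3.9250 × 290 fs = 1138.3 fs
d = vΔt = 0.967c × 1138.3 fs = 2.8991×10^8 m/s × 1.1383×10^-12 s = 0.330 mm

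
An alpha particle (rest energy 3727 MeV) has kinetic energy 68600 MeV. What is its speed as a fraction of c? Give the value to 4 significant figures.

γ = 1 + K/(m₀c²) = 1 + 68600/3727 = 19.4062
β = √(1 − 1/γ²) = 0.9987

β ≈ 0.9987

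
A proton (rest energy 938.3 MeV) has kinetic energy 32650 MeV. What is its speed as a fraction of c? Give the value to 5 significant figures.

β ≈ 0.99961

γ = 1 + K/(m₀c²) = 1 + 32650/938.3 = 35.79697
β = √(1 − 1/γ²) = 0.99961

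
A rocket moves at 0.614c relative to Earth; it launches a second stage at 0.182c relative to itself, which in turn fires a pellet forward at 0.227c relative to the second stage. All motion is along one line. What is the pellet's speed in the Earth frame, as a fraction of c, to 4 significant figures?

Compose boost 2: (0.182 + 0.614)/(1 + 0.182×0.614) = 0.7960/1.11175 = 0.715990
Compose boost 3: (0.227 + 0.715990)/(1 + 0.227×0.715990) = 0.942990/1.16253 = 0.8112

u ≈ 0.8112c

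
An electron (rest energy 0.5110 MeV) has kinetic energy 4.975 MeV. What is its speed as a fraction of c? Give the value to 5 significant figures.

β ≈ 0.99565

γ = 1 + K/(m₀c²) = 1 + 4.975/0.5110 = 10.73581
β = √(1 − 1/γ²) = 0.99565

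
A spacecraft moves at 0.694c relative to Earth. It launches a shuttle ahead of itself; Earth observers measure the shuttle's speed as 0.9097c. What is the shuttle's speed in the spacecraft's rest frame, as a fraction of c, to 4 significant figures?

Inverse velocity addition: u' = (u − v)/(1 − uv/c²)
= (0.9097 − 0.694)/(1 − 0.9097×0.694) = 0.2157/0.368668 = 0.5851

u' ≈ 0.5851c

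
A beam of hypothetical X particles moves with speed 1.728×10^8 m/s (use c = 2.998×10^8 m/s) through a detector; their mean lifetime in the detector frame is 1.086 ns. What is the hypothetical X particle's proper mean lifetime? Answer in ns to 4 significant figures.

β = v/c = 1.728×10^8 / 2.998×10^8 = 0.576384
γ = 1/√(1 − 0.576384²) = 1.22372
Proper time: τ₀ = Δt/γ = 1.086/1.22372 = 0.8875 ns

τ₀ ≈ 0.8875 ns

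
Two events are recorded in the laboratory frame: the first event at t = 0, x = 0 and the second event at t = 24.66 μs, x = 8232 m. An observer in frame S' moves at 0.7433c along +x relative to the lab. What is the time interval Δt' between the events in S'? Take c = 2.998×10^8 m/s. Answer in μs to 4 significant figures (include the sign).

Δt' ≈ 6.354 μs

γ = 1/√(1 − 0.7433²) = 1.49486
Δt' = γ(Δt − vΔx/c²) = 1.49486 × (24.66 μs − 0.7433×8232 m / (2.998×10^8 m/s))
= 1.49486 × (4.25024 μs) = 6.354 μs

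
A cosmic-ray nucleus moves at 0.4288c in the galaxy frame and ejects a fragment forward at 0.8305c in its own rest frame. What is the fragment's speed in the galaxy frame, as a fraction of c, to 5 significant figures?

u ≈ 0.92861c

Compose boost 2: (0.8305 + 0.4288)/(1 + 0.8305×0.4288) = 1.2593/1.356118 = 0.92861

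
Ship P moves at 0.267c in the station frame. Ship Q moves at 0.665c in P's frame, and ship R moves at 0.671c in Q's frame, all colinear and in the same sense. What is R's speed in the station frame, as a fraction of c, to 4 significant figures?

Compose boost 2: (0.665 + 0.267)/(1 + 0.665×0.267) = 0.9320/1.17755 = 0.791470
Compose boost 3: (0.671 + 0.791470)/(1 + 0.671×0.791470) = 1.46247/1.53108 = 0.9552

u ≈ 0.9552c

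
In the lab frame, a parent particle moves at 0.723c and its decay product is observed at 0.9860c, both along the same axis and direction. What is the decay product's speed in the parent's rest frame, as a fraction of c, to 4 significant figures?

Inverse velocity addition: u' = (u − v)/(1 − uv/c²)
= (0.9860 − 0.723)/(1 − 0.9860×0.723) = 0.2630/0.287122 = 0.9160

u' ≈ 0.9160c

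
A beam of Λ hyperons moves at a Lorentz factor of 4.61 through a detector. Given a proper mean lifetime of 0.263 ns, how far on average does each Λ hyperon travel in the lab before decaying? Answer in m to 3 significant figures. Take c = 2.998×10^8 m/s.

β = √(1 − 1/γ²) = √(1 − 1/4.61²) = 0.97619
Dilated lifetime: Δt = γτ₀ = 4.61 × 0.263 ns = 1.2124 ns
d = vΔt = 0.97619c × 1.2124 ns = 2.9266×10^8 m/s × 1.2124×10^-9 s = 0.355 m

d ≈ 0.355 m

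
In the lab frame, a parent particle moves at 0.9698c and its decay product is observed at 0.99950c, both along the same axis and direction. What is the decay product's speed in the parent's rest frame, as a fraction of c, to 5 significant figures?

u' ≈ 0.96790c

Inverse velocity addition: u' = (u − v)/(1 − uv/c²)
= (0.99950 − 0.9698)/(1 − 0.99950×0.9698) = 0.029700/0.03068490 = 0.96790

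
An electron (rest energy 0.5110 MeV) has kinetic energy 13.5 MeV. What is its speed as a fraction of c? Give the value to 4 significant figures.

β ≈ 0.9993

γ = 1 + K/(m₀c²) = 1 + 13.5/0.5110 = 27.4188
β = √(1 − 1/γ²) = 0.9993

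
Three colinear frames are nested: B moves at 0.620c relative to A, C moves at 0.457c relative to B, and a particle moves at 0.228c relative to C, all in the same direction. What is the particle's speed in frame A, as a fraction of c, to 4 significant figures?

Compose boost 2: (0.457 + 0.620)/(1 + 0.457×0.620) = 1.077/1.28334 = 0.839216
Compose boost 3: (0.228 + 0.839216)/(1 + 0.228×0.839216) = 1.06722/1.19134 = 0.8958

u ≈ 0.8958c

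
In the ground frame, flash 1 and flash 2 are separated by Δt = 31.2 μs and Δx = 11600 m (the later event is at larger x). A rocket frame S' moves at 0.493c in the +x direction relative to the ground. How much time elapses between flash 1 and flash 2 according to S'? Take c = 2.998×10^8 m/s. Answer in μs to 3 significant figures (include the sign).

Δt' ≈ 13.9 μs

γ = 1/√(1 − 0.493²) = 1.1494
Δt' = γ(Δt − vΔx/c²) = 1.1494 × (31.2 μs − 0.493×11600 m / (2.998×10^8 m/s))
= 1.1494 × (12.125 μs) = 13.9 μs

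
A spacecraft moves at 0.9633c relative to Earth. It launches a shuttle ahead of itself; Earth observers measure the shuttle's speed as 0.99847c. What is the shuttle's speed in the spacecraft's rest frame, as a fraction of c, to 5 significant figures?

Inverse velocity addition: u' = (u − v)/(1 − uv/c²)
= (0.99847 − 0.9633)/(1 − 0.99847×0.9633) = 0.035170/0.03817385 = 0.92131

u' ≈ 0.92131c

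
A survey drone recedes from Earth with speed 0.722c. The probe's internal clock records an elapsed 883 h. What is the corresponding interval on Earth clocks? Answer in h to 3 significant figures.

Δt ≈ 1280 h

γ = 1/√(1 − 0.722²) = 1.4453
Time dilation: Δt = γτ₀ = 1.4453 × 883 h = 1280 h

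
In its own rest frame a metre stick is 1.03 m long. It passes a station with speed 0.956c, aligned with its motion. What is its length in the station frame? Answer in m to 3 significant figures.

γ = 1/√(1 − 0.956²) = 3.4087
Length contraction: L = L₀/γ = 1.03/3.4087 = 0.302 m

L ≈ 0.302 m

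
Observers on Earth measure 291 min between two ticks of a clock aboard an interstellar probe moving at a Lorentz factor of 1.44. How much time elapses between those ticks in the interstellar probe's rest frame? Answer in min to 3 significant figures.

τ₀ ≈ 202 min

γ = 1.44 (given)
Proper time: τ₀ = Δt/γ = 291/1.44 = 202 min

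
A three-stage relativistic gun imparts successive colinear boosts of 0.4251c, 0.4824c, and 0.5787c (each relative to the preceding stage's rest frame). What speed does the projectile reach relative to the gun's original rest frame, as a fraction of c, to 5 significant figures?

Compose boost 2: (0.4824 + 0.4251)/(1 + 0.4824×0.4251) = 0.90750/1.205068 = 0.7530694
Compose boost 3: (0.5787 + 0.7530694)/(1 + 0.5787×0.7530694) = 1.331769/1.435801 = 0.92754

u ≈ 0.92754c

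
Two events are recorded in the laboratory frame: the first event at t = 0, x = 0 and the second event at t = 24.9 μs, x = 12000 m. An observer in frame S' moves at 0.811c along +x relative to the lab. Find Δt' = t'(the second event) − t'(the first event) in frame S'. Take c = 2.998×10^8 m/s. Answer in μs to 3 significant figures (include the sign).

γ = 1/√(1 − 0.811²) = 1.7093
Δt' = γ(Δt − vΔx/c²) = 1.7093 × (24.9 μs − 0.811×12000 m / (2.998×10^8 m/s))
= 1.7093 × (-7.5616 μs) = -12.9 μs

Δt' ≈ -12.9 μs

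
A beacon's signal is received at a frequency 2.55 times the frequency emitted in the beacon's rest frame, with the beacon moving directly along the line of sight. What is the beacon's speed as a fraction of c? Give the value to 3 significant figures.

f_obs/f_src = √((1+β)/(1−β)) = 2.55  ⇒  (1+β)/(1−β) = 6.5025
β = |1 − D²|/(1 + D²) = |1 − 6.5025|/(1 + 6.5025) = 0.733

β ≈ 0.733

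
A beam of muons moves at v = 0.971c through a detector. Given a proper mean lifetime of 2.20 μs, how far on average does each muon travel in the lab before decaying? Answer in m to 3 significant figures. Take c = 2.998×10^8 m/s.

γ = 1/√(1 − 0.971²) = 4.1827
Dilated lifetime: Δt = γτ₀ = 4.1827 × 2.20 μs = 9.2020 μs
d = vΔt = 0.971c × 9.2020 μs = 2.9111×10^8 m/s × 9.2020×10^-6 s = 2680 m

d ≈ 2680 m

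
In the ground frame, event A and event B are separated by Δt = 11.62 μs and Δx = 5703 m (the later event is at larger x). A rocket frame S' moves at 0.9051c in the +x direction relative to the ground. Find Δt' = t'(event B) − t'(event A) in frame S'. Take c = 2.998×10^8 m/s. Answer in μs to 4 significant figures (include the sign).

Δt' ≈ -13.16 μs

γ = 1/√(1 − 0.9051²) = 2.35184
Δt' = γ(Δt − vΔx/c²) = 2.35184 × (11.62 μs − 0.9051×5703 m / (2.998×10^8 m/s))
= 2.35184 × (-5.59743 μs) = -13.16 μs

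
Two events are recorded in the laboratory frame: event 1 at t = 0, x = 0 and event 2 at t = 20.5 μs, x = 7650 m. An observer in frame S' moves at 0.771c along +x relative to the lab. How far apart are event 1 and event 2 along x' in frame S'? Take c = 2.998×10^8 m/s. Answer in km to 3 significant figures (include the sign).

γ = 1/√(1 − 0.771²) = 1.5703
Δx' = γ(Δx − vΔt) = 1.5703 × (7650 m − 0.771×(2.998×10^8 m/s)×20.5×10^-6 s)
= 1.5703 × (2911.5 m) = 4.57 km

Δx' ≈ 4.57 km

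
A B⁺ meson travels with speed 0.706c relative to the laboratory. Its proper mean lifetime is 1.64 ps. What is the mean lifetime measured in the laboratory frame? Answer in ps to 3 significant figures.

γ = 1/√(1 − 0.706²) = 1.4120
Time dilation: Δt = γτ₀ = 1.4120 × 1.64 ps = 2.32 ps

Δt ≈ 2.32 ps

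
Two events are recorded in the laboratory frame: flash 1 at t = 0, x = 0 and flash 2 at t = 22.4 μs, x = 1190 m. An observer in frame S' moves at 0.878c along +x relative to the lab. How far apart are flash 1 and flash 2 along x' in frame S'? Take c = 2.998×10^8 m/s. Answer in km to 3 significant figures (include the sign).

γ = 1/√(1 − 0.878²) = 2.0892
Δx' = γ(Δx − vΔt) = 2.0892 × (1190 m − 0.878×(2.998×10^8 m/s)×22.4×10^-6 s)
= 2.0892 × (-4706.2 m) = -9.83 km

Δx' ≈ -9.83 km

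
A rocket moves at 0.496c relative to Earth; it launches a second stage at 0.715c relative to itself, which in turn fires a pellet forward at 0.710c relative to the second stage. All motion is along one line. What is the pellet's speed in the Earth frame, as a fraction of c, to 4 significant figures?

u ≈ 0.9812c

Compose boost 2: (0.715 + 0.496)/(1 + 0.715×0.496) = 1.211/1.35464 = 0.893964
Compose boost 3: (0.710 + 0.893964)/(1 + 0.710×0.893964) = 1.60396/1.63471 = 0.9812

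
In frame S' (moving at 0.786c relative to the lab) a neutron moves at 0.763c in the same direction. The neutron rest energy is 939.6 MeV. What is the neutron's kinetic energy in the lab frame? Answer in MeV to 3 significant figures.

K ≈ 2820 MeV

u_lab = (0.763 + 0.786)/(1 + 0.763×0.786) = 0.968296
γ = 1/√(1 − 0.968296²) = 4.0031
K = (γ − 1)m₀c² = (4.0031 − 1) × 939.6 = 3.0031 × 939.6 = 2820 MeV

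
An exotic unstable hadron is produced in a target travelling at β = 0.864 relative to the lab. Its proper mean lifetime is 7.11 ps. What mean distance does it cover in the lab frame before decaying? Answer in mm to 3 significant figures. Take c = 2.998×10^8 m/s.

γ = 1/√(1 − 0.864²) = 1.9861
Dilated lifetime: Δt = γτ₀ = 1.9861 × 7.11 ps = 14.121 ps
d = vΔt = 0.864c × 14.121 ps = 2.5903×10^8 m/s × 1.4121×10^-11 s = 3.66 mm

d ≈ 3.66 mm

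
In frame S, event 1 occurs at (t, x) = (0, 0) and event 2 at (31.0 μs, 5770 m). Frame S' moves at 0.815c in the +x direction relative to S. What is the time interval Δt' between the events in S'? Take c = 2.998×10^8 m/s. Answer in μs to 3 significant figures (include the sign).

Δt' ≈ 26.4 μs

γ = 1/√(1 − 0.815²) = 1.7257
Δt' = γ(Δt − vΔx/c²) = 1.7257 × (31.0 μs − 0.815×5770 m / (2.998×10^8 m/s))
= 1.7257 × (15.314 μs) = 26.4 μs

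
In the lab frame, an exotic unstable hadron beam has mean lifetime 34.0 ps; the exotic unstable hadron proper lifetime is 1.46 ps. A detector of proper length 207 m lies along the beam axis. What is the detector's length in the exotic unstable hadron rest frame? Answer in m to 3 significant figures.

L ≈ 8.89 m

Time dilation ⇒ γ = Δt/τ₀ = 34.0/1.46 = 23.288
Length contraction: L = L₀/γ = 207/23.288 = 8.89 m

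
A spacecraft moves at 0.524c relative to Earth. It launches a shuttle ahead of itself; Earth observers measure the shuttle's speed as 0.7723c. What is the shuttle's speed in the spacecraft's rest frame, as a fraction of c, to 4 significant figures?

Inverse velocity addition: u' = (u − v)/(1 − uv/c²)
= (0.7723 − 0.524)/(1 − 0.7723×0.524) = 0.2483/0.595315 = 0.4171

u' ≈ 0.4171c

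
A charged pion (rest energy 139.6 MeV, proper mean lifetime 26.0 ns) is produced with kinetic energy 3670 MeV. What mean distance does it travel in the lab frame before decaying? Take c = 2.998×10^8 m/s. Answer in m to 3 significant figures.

d ≈ 213 m

γ = 1 + K/(m₀c²) = 1 + 3670/139.6 = 27.289
β = √(1 − 1/γ²) = 0.99933
Dilated lifetime: γτ₀ = 27.289 × 26.0 ns = 709.52 ns
d = βc·γτ₀ = 0.99933 × (2.998×10^8 m/s) × 7.0952×10^-7 s = 213 m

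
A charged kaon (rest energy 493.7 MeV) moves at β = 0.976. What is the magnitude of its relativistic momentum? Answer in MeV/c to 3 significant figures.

p ≈ 2210 MeV/c

γ = 1/√(1 − 0.976²) = 4.5920
p = γβm₀c = 4.5920 × 0.976 × 493.7 MeV/c = 2210 MeV/c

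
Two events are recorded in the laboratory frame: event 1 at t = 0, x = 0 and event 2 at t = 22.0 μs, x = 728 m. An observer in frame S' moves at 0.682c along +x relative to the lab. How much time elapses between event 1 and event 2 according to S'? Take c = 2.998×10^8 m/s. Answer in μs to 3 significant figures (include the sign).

γ = 1/√(1 − 0.682²) = 1.3673
Δt' = γ(Δt − vΔx/c²) = 1.3673 × (22.0 μs − 0.682×728 m / (2.998×10^8 m/s))
= 1.3673 × (20.344 μs) = 27.8 μs

Δt' ≈ 27.8 μs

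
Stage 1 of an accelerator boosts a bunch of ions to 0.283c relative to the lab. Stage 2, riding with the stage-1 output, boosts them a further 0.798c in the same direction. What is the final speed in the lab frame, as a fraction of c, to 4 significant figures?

Compose boost 2: (0.798 + 0.283)/(1 + 0.798×0.283) = 1.081/1.22583 = 0.8818

u ≈ 0.8818c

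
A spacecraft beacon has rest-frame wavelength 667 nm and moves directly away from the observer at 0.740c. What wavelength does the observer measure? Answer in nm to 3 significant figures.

λ_obs ≈ 1730 nm

Relativistic Doppler: λ_obs = λ_src √((1+β)/(1−β))
= 667 × √(1.7400/0.26000) = 667 × 2.5869 = 1730 nm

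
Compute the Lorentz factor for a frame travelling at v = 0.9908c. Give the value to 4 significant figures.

γ ≈ 7.389

γ = 1/√(1 − β²) = 1/√(1 − 0.9908²) = 1/√(0.0183154) = 7.389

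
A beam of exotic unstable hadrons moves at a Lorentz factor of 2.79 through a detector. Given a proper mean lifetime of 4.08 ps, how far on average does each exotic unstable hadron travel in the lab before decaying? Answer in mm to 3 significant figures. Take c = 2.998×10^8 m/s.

β = √(1 − 1/γ²) = √(1 − 1/2.79²) = 0.93356
Dilated lifetime: Δt = γτ₀ = 2.79 × 4.08 ps = 11.383 ps
d = vΔt = 0.93356c × 11.383 ps = 2.7988×10^8 m/s × 1.1383×10^-11 s = 3.19 mm

d ≈ 3.19 mm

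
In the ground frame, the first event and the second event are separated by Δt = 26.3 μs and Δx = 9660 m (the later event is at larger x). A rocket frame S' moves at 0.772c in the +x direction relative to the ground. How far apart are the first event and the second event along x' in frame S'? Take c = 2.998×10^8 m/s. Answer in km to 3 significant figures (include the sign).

Δx' ≈ 5.62 km

γ = 1/√(1 − 0.772²) = 1.5733
Δx' = γ(Δx − vΔt) = 1.5733 × (9660 m − 0.772×(2.998×10^8 m/s)×26.3×10^-6 s)
= 1.5733 × (3573.0 m) = 5.62 km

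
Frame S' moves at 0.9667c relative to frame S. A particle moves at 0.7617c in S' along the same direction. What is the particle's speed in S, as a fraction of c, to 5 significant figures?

u ≈ 0.99543c

Relativistic velocity addition: u = (u' + v)/(1 + u'v/c²)
= (0.7617 + 0.9667)/(1 + 0.7617×0.9667) = 1.7284/1.736335 = 0.99543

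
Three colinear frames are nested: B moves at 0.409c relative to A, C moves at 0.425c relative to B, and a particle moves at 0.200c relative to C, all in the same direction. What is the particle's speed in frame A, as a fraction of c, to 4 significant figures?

u ≈ 0.7972c

Compose boost 2: (0.425 + 0.409)/(1 + 0.425×0.409) = 0.8340/1.17382 = 0.710498
Compose boost 3: (0.200 + 0.710498)/(1 + 0.200×0.710498) = 0.910498/1.14210 = 0.7972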